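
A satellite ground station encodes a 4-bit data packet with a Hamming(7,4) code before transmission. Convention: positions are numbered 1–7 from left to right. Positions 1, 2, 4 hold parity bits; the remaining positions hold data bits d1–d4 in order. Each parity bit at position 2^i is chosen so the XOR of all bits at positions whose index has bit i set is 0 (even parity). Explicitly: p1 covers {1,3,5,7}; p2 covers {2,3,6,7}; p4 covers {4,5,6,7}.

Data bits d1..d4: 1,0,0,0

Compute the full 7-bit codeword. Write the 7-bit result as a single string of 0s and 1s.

Place data at non-parity positions: p1 p2 1 p4 0 0 0
p1 (pos 1,3,5,7): XOR of data positions = 1⊕0⊕0 = 1
p2 (pos 2,3,6,7): XOR of data positions = 1⊕0⊕0 = 1
p4 (pos 4,5,6,7): XOR of data positions = 0⊕0⊕0 = 0
Codeword: 1110000

1110000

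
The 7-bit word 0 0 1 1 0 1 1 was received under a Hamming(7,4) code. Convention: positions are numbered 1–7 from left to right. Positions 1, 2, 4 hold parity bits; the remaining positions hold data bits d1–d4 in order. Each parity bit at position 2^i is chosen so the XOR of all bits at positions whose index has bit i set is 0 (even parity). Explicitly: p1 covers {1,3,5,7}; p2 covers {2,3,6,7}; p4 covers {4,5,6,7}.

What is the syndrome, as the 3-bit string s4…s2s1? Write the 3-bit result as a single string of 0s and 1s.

110

s1 (pos 1,3,5,7): 0⊕1⊕0⊕1 = 0
s2 (pos 2,3,6,7): 0⊕1⊕1⊕1 = 1
s4 (pos 4,5,6,7): 1⊕0⊕1⊕1 = 1
Syndrome s4…s1 = 110 → error at position 6.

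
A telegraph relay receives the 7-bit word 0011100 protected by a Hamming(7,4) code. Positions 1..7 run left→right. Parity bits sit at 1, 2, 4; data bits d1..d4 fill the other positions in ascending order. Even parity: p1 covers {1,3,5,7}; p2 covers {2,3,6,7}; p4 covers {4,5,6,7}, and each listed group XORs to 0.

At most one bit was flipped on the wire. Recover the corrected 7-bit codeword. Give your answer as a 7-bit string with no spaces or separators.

0111100

s1 (pos 1,3,5,7): 0⊕1⊕1⊕0 = 0
s2 (pos 2,3,6,7): 0⊕1⊕0⊕0 = 1
s4 (pos 4,5,6,7): 1⊕1⊕0⊕0 = 0
Syndrome s4…s1 = 010 → error at position 2.
Flip position 2: 0011100 → 0111100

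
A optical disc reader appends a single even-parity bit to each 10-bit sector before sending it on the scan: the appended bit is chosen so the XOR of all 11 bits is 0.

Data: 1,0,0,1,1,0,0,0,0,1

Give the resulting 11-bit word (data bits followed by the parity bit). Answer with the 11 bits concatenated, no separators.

10011000010

XOR of the 10 data bits: 1⊕0⊕0⊕1⊕1⊕0⊕0⊕0⊕0⊕1 = 0
Parity bit = 0 (so all 11 bits XOR to 0).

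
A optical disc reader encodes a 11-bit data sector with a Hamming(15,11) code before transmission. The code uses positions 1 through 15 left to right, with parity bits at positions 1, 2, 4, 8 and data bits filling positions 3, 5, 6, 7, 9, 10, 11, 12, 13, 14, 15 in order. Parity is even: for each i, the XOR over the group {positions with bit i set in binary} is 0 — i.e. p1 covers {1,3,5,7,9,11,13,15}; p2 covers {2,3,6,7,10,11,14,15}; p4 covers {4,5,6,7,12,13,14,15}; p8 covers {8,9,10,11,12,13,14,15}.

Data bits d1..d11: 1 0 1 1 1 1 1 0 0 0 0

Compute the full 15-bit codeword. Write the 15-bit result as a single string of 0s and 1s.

Place data at non-parity positions: p1 p2 1 p4 0 1 1 p8 1 1 1 0 0 0 0
p1 (pos 1,3,5,7,9,11,13,15): XOR of data positions = 1⊕0⊕1⊕1⊕1⊕0⊕0 = 0
p2 (pos 2,3,6,7,10,11,14,15): XOR of data positions = 1⊕1⊕1⊕1⊕1⊕0⊕0 = 1
p4 (pos 4,5,6,7,12,13,14,15): XOR of data positions = 0⊕1⊕1⊕0⊕0⊕0⊕0 = 0
p8 (pos 8,9,10,11,12,13,14,15): XOR of data positions = 1⊕1⊕1⊕0⊕0⊕0⊕0 = 1
Codeword: 011001111110000

011001111110000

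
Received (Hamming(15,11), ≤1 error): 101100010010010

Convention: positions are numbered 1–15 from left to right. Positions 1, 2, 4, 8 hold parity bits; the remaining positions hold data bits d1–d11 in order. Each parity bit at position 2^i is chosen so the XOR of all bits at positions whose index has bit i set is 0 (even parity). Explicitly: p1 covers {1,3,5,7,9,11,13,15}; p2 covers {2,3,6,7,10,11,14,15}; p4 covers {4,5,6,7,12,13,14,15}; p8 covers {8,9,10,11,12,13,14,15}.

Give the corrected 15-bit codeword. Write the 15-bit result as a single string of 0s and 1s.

s1 (pos 1,3,5,7,9,11,13,15): 1⊕1⊕0⊕0⊕0⊕1⊕0⊕0 = 1
s2 (pos 2,3,6,7,10,11,14,15): 0⊕1⊕0⊕0⊕0⊕1⊕1⊕0 = 1
s4 (pos 4,5,6,7,12,13,14,15): 1⊕0⊕0⊕0⊕0⊕0⊕1⊕0 = 0
s8 (pos 8,9,10,11,12,13,14,15): 1⊕0⊕0⊕1⊕0⊕0⊕1⊕0 = 1
Syndrome s8…s1 = 1011 → error at position 11.
Flip position 11: 101100010010010 → 101100010000010

101100010000010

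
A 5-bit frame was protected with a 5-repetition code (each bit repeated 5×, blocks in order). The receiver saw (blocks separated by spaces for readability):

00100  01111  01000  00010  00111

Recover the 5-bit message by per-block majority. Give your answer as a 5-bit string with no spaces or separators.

Block 1 (00100): 1 one → 0
Block 2 (01111): 4 ones → 1
Block 3 (01000): 1 one → 0
Block 4 (00010): 1 one → 0
Block 5 (00111): 3 ones → 1

01001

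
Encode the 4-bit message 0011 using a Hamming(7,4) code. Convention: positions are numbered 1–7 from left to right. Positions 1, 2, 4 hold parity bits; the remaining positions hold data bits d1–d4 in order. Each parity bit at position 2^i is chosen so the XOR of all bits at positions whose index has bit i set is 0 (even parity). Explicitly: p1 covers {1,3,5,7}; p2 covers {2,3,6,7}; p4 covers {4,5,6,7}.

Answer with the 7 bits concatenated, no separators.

Place data at non-parity positions: p1 p2 0 p4 0 1 1
p1 (pos 1,3,5,7): XOR of data positions = 0⊕0⊕1 = 1
p2 (pos 2,3,6,7): XOR of data positions = 0⊕1⊕1 = 0
p4 (pos 4,5,6,7): XOR of data positions = 0⊕1⊕1 = 0
Codeword: 1000011

1000011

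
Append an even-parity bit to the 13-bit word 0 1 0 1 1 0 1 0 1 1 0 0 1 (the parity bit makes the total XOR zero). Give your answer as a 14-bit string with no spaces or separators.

XOR of the 13 data bits: 0⊕1⊕0⊕1⊕1⊕0⊕1⊕0⊕1⊕1⊕0⊕0⊕1 = 1
Parity bit = 1 (so all 14 bits XOR to 0).

01011010110011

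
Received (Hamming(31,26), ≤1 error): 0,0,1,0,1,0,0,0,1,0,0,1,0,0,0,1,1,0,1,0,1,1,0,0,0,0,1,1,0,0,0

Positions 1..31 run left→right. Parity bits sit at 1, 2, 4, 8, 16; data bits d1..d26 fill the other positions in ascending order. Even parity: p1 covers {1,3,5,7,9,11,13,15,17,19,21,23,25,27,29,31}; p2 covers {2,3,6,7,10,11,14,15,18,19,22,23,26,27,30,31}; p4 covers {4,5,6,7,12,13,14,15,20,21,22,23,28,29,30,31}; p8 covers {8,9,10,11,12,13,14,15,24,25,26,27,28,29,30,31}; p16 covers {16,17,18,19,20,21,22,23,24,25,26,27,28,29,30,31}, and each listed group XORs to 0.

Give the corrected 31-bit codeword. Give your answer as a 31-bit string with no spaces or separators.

0010100010010001101001000011000

s1 (pos 1,3,5,7,9,11,13,15,17,19,21,23,25,27,29,31): 0⊕1⊕1⊕0⊕1⊕0⊕0⊕0⊕1⊕1⊕1⊕0⊕0⊕1⊕0⊕0 = 1
s2 (pos 2,3,6,7,10,11,14,15,18,19,22,23,26,27,30,31): 0⊕1⊕0⊕0⊕0⊕0⊕0⊕0⊕0⊕1⊕1⊕0⊕0⊕1⊕0⊕0 = 0
s4 (pos 4,5,6,7,12,13,14,15,20,21,22,23,28,29,30,31): 0⊕1⊕0⊕0⊕1⊕0⊕0⊕0⊕0⊕1⊕1⊕0⊕1⊕0⊕0⊕0 = 1
s8 (pos 8,9,10,11,12,13,14,15,24,25,26,27,28,29,30,31): 0⊕1⊕0⊕0⊕1⊕0⊕0⊕0⊕0⊕0⊕0⊕1⊕1⊕0⊕0⊕0 = 0
s16 (pos 16,17,18,19,20,21,22,23,24,25,26,27,28,29,30,31): 1⊕1⊕0⊕1⊕0⊕1⊕1⊕0⊕0⊕0⊕0⊕1⊕1⊕0⊕0⊕0 = 1
Syndrome s16…s1 = 10101 → error at position 21.
Flip position 21: 0010100010010001101011000011000 → 0010100010010001101001000011000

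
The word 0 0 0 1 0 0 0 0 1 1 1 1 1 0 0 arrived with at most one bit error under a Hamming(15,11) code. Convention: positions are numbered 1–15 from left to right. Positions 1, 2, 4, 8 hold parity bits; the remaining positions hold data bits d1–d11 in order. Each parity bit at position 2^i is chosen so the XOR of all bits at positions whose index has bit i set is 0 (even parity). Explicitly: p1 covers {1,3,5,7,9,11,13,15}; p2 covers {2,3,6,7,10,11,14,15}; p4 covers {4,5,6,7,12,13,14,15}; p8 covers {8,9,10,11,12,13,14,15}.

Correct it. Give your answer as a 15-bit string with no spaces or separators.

s1 (pos 1,3,5,7,9,11,13,15): 0⊕0⊕0⊕0⊕1⊕1⊕1⊕0 = 1
s2 (pos 2,3,6,7,10,11,14,15): 0⊕0⊕0⊕0⊕1⊕1⊕0⊕0 = 0
s4 (pos 4,5,6,7,12,13,14,15): 1⊕0⊕0⊕0⊕1⊕1⊕0⊕0 = 1
s8 (pos 8,9,10,11,12,13,14,15): 0⊕1⊕1⊕1⊕1⊕1⊕0⊕0 = 1
Syndrome s8…s1 = 1101 → error at position 13.
Flip position 13: 000100001111100 → 000100001111000

000100001111000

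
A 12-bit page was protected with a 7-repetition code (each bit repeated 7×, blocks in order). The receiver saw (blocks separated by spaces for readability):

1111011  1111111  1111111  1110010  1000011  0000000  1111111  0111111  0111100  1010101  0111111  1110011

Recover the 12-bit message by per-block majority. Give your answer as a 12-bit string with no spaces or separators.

111100111111

Block 1 (1111011): 6 ones → 1
Block 2 (1111111): 7 ones → 1
Block 3 (1111111): 7 ones → 1
Block 4 (1110010): 4 ones → 1
Block 5 (1000011): 3 ones → 0
Block 6 (0000000): 0 ones → 0
Block 7 (1111111): 7 ones → 1
Block 8 (0111111): 6 ones → 1
Block 9 (0111100): 4 ones → 1
Block 10 (1010101): 4 ones → 1
Block 11 (0111111): 6 ones → 1
Block 12 (1110011): 5 ones → 1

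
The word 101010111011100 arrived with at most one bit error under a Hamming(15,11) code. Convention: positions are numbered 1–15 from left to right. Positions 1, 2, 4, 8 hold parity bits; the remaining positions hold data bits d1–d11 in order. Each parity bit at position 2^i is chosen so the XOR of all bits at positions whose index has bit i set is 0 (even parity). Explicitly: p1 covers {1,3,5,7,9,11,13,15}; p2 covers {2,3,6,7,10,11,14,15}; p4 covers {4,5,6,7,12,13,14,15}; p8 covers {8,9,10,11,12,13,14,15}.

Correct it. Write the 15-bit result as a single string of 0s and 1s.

101010111001100

s1 (pos 1,3,5,7,9,11,13,15): 1⊕1⊕1⊕1⊕1⊕1⊕1⊕0 = 1
s2 (pos 2,3,6,7,10,11,14,15): 0⊕1⊕0⊕1⊕0⊕1⊕0⊕0 = 1
s4 (pos 4,5,6,7,12,13,14,15): 0⊕1⊕0⊕1⊕1⊕1⊕0⊕0 = 0
s8 (pos 8,9,10,11,12,13,14,15): 1⊕1⊕0⊕1⊕1⊕1⊕0⊕0 = 1
Syndrome s8…s1 = 1011 → error at position 11.
Flip position 11: 101010111011100 → 101010111001100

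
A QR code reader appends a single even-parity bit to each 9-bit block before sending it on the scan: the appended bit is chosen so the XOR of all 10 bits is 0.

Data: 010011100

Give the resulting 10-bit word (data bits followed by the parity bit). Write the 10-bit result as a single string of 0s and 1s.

XOR of the 9 data bits: 0⊕1⊕0⊕0⊕1⊕1⊕1⊕0⊕0 = 0
Parity bit = 0 (so all 10 bits XOR to 0).

0100111000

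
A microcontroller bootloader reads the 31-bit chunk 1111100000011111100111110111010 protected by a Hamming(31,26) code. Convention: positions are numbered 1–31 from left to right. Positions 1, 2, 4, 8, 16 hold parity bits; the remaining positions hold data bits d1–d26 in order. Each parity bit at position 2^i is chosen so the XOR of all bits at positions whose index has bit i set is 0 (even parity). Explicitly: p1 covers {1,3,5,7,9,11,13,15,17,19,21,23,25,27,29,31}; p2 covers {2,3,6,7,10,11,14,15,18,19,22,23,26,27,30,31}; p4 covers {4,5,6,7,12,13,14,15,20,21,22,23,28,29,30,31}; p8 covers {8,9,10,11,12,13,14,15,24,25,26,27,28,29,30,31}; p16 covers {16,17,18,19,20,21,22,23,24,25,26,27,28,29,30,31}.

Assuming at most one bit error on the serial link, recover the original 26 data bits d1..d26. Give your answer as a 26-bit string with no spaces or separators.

11000001111100111110101010

s1 (pos 1,3,5,7,9,11,13,15,17,19,21,23,25,27,29,31): 1⊕1⊕1⊕0⊕0⊕0⊕1⊕1⊕1⊕0⊕1⊕1⊕0⊕1⊕0⊕0 = 1
s2 (pos 2,3,6,7,10,11,14,15,18,19,22,23,26,27,30,31): 1⊕1⊕0⊕0⊕0⊕0⊕1⊕1⊕0⊕0⊕1⊕1⊕1⊕1⊕1⊕0 = 1
s4 (pos 4,5,6,7,12,13,14,15,20,21,22,23,28,29,30,31): 1⊕1⊕0⊕0⊕1⊕1⊕1⊕1⊕1⊕1⊕1⊕1⊕1⊕0⊕1⊕0 = 0
s8 (pos 8,9,10,11,12,13,14,15,24,25,26,27,28,29,30,31): 0⊕0⊕0⊕0⊕1⊕1⊕1⊕1⊕1⊕0⊕1⊕1⊕1⊕0⊕1⊕0 = 1
s16 (pos 16,17,18,19,20,21,22,23,24,25,26,27,28,29,30,31): 1⊕1⊕0⊕0⊕1⊕1⊕1⊕1⊕1⊕0⊕1⊕1⊕1⊕0⊕1⊕0 = 1
Syndrome s16…s1 = 11011 → error at position 27.
Flip position 27: 1111100000011111100111110111010 → 1111100000011111100111110101010
Read data bits from positions 3,5,6,7,9,10,11,12,13,14,15,17,18,19,20,21,22,23,24,25,26,27,28,29,30,31: 11000001111100111110101010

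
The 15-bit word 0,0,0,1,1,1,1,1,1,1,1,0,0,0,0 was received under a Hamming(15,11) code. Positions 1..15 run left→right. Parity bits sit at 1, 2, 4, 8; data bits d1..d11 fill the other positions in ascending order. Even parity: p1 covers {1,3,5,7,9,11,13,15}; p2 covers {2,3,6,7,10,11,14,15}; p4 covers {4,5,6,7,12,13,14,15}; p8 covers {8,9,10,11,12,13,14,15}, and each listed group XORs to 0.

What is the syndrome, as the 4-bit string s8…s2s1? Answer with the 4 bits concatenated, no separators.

s1 (pos 1,3,5,7,9,11,13,15): 0⊕0⊕1⊕1⊕1⊕1⊕0⊕0 = 0
s2 (pos 2,3,6,7,10,11,14,15): 0⊕0⊕1⊕1⊕1⊕1⊕0⊕0 = 0
s4 (pos 4,5,6,7,12,13,14,15): 1⊕1⊕1⊕1⊕0⊕0⊕0⊕0 = 0
s8 (pos 8,9,10,11,12,13,14,15): 1⊕1⊕1⊕1⊕0⊕0⊕0⊕0 = 0
Syndrome s8…s1 = 0000 → no error.

0000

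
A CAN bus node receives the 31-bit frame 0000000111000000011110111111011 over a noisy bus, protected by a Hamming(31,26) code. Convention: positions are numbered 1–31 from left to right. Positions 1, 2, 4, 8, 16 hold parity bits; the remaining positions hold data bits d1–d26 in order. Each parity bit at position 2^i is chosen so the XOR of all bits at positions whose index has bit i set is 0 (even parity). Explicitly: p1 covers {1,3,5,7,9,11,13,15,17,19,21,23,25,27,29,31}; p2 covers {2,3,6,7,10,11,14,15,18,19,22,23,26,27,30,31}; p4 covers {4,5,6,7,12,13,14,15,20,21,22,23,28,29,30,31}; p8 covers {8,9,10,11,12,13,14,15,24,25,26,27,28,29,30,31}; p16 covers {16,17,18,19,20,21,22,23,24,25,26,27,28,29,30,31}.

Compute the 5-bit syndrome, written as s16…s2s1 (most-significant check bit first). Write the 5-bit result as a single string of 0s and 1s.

s1 (pos 1,3,5,7,9,11,13,15,17,19,21,23,25,27,29,31): 0⊕0⊕0⊕0⊕1⊕0⊕0⊕0⊕0⊕1⊕1⊕1⊕1⊕1⊕0⊕1 = 1
s2 (pos 2,3,6,7,10,11,14,15,18,19,22,23,26,27,30,31): 0⊕0⊕0⊕0⊕1⊕0⊕0⊕0⊕1⊕1⊕0⊕1⊕1⊕1⊕1⊕1 = 0
s4 (pos 4,5,6,7,12,13,14,15,20,21,22,23,28,29,30,31): 0⊕0⊕0⊕0⊕0⊕0⊕0⊕0⊕1⊕1⊕0⊕1⊕1⊕0⊕1⊕1 = 0
s8 (pos 8,9,10,11,12,13,14,15,24,25,26,27,28,29,30,31): 1⊕1⊕1⊕0⊕0⊕0⊕0⊕0⊕1⊕1⊕1⊕1⊕1⊕0⊕1⊕1 = 0
s16 (pos 16,17,18,19,20,21,22,23,24,25,26,27,28,29,30,31): 0⊕0⊕1⊕1⊕1⊕1⊕0⊕1⊕1⊕1⊕1⊕1⊕1⊕0⊕1⊕1 = 0
Syndrome s16…s1 = 00001 → error at position 1.

00001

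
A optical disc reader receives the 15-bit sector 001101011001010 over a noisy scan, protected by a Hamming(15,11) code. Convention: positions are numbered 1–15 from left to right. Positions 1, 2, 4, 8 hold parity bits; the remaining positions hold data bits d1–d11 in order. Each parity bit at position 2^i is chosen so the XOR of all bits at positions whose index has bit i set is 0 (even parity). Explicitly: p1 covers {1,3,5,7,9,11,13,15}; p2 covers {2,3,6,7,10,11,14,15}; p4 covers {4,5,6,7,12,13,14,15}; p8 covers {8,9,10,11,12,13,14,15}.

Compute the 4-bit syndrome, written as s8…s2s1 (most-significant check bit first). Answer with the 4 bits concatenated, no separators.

0010

s1 (pos 1,3,5,7,9,11,13,15): 0⊕1⊕0⊕0⊕1⊕0⊕0⊕0 = 0
s2 (pos 2,3,6,7,10,11,14,15): 0⊕1⊕1⊕0⊕0⊕0⊕1⊕0 = 1
s4 (pos 4,5,6,7,12,13,14,15): 1⊕0⊕1⊕0⊕1⊕0⊕1⊕0 = 0
s8 (pos 8,9,10,11,12,13,14,15): 1⊕1⊕0⊕0⊕1⊕0⊕1⊕0 = 0
Syndrome s8…s1 = 0010 → error at position 2.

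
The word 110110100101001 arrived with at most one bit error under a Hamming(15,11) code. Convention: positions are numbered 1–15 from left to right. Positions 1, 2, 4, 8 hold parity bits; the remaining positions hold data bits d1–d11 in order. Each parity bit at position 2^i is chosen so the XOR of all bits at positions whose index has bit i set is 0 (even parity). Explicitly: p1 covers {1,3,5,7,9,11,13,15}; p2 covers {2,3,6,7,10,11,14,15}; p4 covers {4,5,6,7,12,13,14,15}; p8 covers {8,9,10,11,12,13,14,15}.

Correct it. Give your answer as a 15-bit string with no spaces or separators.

110110100100001

s1 (pos 1,3,5,7,9,11,13,15): 1⊕0⊕1⊕1⊕0⊕0⊕0⊕1 = 0
s2 (pos 2,3,6,7,10,11,14,15): 1⊕0⊕0⊕1⊕1⊕0⊕0⊕1 = 0
s4 (pos 4,5,6,7,12,13,14,15): 1⊕1⊕0⊕1⊕1⊕0⊕0⊕1 = 1
s8 (pos 8,9,10,11,12,13,14,15): 0⊕0⊕1⊕0⊕1⊕0⊕0⊕1 = 1
Syndrome s8…s1 = 1100 → error at position 12.
Flip position 12: 110110100101001 → 110110100100001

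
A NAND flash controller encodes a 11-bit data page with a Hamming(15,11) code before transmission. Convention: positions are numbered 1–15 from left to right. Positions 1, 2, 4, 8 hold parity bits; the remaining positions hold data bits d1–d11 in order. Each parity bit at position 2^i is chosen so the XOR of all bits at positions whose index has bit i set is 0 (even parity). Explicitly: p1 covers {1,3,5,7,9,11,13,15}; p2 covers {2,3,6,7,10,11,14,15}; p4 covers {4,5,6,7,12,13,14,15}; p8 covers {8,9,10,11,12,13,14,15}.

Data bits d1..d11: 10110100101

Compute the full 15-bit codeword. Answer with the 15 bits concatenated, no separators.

Place data at non-parity positions: p1 p2 1 p4 0 1 1 p8 0 1 0 0 1 0 1
p1 (pos 1,3,5,7,9,11,13,15): XOR of data positions = 1⊕0⊕1⊕0⊕0⊕1⊕1 = 0
p2 (pos 2,3,6,7,10,11,14,15): XOR of data positions = 1⊕1⊕1⊕1⊕0⊕0⊕1 = 1
p4 (pos 4,5,6,7,12,13,14,15): XOR of data positions = 0⊕1⊕1⊕0⊕1⊕0⊕1 = 0
p8 (pos 8,9,10,11,12,13,14,15): XOR of data positions = 0⊕1⊕0⊕0⊕1⊕0⊕1 = 1
Codeword: 011001110100101

011001110100101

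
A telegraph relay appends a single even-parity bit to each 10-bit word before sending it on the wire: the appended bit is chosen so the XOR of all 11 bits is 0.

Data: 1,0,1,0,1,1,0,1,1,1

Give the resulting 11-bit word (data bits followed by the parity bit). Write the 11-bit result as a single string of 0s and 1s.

10101101111

XOR of the 10 data bits: 1⊕0⊕1⊕0⊕1⊕1⊕0⊕1⊕1⊕1 = 1
Parity bit = 1 (so all 11 bits XOR to 0).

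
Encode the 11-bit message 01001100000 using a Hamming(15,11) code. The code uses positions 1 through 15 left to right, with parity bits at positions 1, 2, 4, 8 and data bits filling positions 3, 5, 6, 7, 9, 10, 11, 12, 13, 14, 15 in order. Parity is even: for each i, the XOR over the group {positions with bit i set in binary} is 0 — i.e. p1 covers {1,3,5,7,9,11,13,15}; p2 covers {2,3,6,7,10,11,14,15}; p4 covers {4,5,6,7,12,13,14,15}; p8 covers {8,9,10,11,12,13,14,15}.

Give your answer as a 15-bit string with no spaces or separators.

Place data at non-parity positions: p1 p2 0 p4 1 0 0 p8 1 1 0 0 0 0 0
p1 (pos 1,3,5,7,9,11,13,15): XOR of data positions = 0⊕1⊕0⊕1⊕0⊕0⊕0 = 0
p2 (pos 2,3,6,7,10,11,14,15): XOR of data positions = 0⊕0⊕0⊕1⊕0⊕0⊕0 = 1
p4 (pos 4,5,6,7,12,13,14,15): XOR of data positions = 1⊕0⊕0⊕0⊕0⊕0⊕0 = 1
p8 (pos 8,9,10,11,12,13,14,15): XOR of data positions = 1⊕1⊕0⊕0⊕0⊕0⊕0 = 0
Codeword: 010110001100000

010110001100000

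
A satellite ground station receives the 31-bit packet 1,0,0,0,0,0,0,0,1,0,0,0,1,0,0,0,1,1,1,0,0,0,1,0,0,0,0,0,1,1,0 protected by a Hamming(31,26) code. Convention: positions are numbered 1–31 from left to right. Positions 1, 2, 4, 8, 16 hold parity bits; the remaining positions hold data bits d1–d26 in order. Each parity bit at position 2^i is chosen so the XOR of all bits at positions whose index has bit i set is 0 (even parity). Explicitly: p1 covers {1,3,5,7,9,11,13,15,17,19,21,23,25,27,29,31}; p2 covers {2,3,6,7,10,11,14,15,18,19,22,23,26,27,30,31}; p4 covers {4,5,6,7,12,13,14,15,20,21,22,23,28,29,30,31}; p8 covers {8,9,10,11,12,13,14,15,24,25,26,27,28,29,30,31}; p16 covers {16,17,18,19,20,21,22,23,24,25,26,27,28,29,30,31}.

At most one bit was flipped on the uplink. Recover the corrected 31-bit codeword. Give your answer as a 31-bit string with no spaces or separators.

0000000010001000111000100000110

s1 (pos 1,3,5,7,9,11,13,15,17,19,21,23,25,27,29,31): 1⊕0⊕0⊕0⊕1⊕0⊕1⊕0⊕1⊕1⊕0⊕1⊕0⊕0⊕1⊕0 = 1
s2 (pos 2,3,6,7,10,11,14,15,18,19,22,23,26,27,30,31): 0⊕0⊕0⊕0⊕0⊕0⊕0⊕0⊕1⊕1⊕0⊕1⊕0⊕0⊕1⊕0 = 0
s4 (pos 4,5,6,7,12,13,14,15,20,21,22,23,28,29,30,31): 0⊕0⊕0⊕0⊕0⊕1⊕0⊕0⊕0⊕0⊕0⊕1⊕0⊕1⊕1⊕0 = 0
s8 (pos 8,9,10,11,12,13,14,15,24,25,26,27,28,29,30,31): 0⊕1⊕0⊕0⊕0⊕1⊕0⊕0⊕0⊕0⊕0⊕0⊕0⊕1⊕1⊕0 = 0
s16 (pos 16,17,18,19,20,21,22,23,24,25,26,27,28,29,30,31): 0⊕1⊕1⊕1⊕0⊕0⊕0⊕1⊕0⊕0⊕0⊕0⊕0⊕1⊕1⊕0 = 0
Syndrome s16…s1 = 00001 → error at position 1.
Flip position 1: 1000000010001000111000100000110 → 0000000010001000111000100000110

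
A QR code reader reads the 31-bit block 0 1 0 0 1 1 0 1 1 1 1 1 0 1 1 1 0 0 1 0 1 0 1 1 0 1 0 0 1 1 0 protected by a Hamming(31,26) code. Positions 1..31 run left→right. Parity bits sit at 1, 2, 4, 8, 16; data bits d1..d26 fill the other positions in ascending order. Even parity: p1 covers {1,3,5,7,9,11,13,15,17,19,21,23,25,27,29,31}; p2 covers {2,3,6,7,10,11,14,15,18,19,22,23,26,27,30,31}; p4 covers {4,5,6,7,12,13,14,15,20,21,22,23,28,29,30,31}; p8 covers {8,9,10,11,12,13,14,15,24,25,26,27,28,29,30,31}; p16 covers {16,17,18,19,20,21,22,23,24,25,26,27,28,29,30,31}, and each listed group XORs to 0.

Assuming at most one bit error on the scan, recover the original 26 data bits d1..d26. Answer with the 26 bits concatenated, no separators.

s1 (pos 1,3,5,7,9,11,13,15,17,19,21,23,25,27,29,31): 0⊕0⊕1⊕0⊕1⊕1⊕0⊕1⊕0⊕1⊕1⊕1⊕0⊕0⊕1⊕0 = 0
s2 (pos 2,3,6,7,10,11,14,15,18,19,22,23,26,27,30,31): 1⊕0⊕1⊕0⊕1⊕1⊕1⊕1⊕0⊕1⊕0⊕1⊕1⊕0⊕1⊕0 = 0
s4 (pos 4,5,6,7,12,13,14,15,20,21,22,23,28,29,30,31): 0⊕1⊕1⊕0⊕1⊕0⊕1⊕1⊕0⊕1⊕0⊕1⊕0⊕1⊕1⊕0 = 1
s8 (pos 8,9,10,11,12,13,14,15,24,25,26,27,28,29,30,31): 1⊕1⊕1⊕1⊕1⊕0⊕1⊕1⊕1⊕0⊕1⊕0⊕0⊕1⊕1⊕0 = 1
s16 (pos 16,17,18,19,20,21,22,23,24,25,26,27,28,29,30,31): 1⊕0⊕0⊕1⊕0⊕1⊕0⊕1⊕1⊕0⊕1⊕0⊕0⊕1⊕1⊕0 = 0
Syndrome s16…s1 = 01100 → error at position 12.
Flip position 12: 0100110111110111001010110100110 → 0100110111100111001010110100110
Read data bits from positions 3,5,6,7,9,10,11,12,13,14,15,17,18,19,20,21,22,23,24,25,26,27,28,29,30,31: 01101110011001010110100110

01101110011001010110100110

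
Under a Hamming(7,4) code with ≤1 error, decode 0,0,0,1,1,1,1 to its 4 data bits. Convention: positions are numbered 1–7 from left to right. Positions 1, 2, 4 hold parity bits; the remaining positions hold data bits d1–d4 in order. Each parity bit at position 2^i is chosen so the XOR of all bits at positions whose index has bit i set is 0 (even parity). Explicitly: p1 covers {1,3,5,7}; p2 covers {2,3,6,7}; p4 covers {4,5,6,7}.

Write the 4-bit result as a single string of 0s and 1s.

0111

s1 (pos 1,3,5,7): 0⊕0⊕1⊕1 = 0
s2 (pos 2,3,6,7): 0⊕0⊕1⊕1 = 0
s4 (pos 4,5,6,7): 1⊕1⊕1⊕1 = 0
Syndrome s4…s1 = 000 → no error.
Read data bits from positions 3,5,6,7: 0111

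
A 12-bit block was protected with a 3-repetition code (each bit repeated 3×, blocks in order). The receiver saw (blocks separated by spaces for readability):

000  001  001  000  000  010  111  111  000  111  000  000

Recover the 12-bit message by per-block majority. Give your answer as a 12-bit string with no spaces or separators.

000000110100

Block 1 (000): 0 ones → 0
Block 2 (001): 1 one → 0
Block 3 (001): 1 one → 0
Block 4 (000): 0 ones → 0
Block 5 (000): 0 ones → 0
Block 6 (010): 1 one → 0
Block 7 (111): 3 ones → 1
Block 8 (111): 3 ones → 1
Block 9 (000): 0 ones → 0
Block 10 (111): 3 ones → 1
Block 11 (000): 0 ones → 0
Block 12 (000): 0 ones → 0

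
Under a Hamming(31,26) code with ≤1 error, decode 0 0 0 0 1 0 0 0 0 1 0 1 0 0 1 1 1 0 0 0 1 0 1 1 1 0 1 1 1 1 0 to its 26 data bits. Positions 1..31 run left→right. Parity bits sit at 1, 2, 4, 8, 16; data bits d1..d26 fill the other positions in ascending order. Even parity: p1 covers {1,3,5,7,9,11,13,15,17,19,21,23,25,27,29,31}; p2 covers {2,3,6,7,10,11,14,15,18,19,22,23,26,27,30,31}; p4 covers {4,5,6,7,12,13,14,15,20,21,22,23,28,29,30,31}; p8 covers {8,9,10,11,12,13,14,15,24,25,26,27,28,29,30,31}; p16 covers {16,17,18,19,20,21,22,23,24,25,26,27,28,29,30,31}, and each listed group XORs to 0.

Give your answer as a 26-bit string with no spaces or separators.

01000001001100010111011110

s1 (pos 1,3,5,7,9,11,13,15,17,19,21,23,25,27,29,31): 0⊕0⊕1⊕0⊕0⊕0⊕0⊕1⊕1⊕0⊕1⊕1⊕1⊕1⊕1⊕0 = 0
s2 (pos 2,3,6,7,10,11,14,15,18,19,22,23,26,27,30,31): 0⊕0⊕0⊕0⊕1⊕0⊕0⊕1⊕0⊕0⊕0⊕1⊕0⊕1⊕1⊕0 = 1
s4 (pos 4,5,6,7,12,13,14,15,20,21,22,23,28,29,30,31): 0⊕1⊕0⊕0⊕1⊕0⊕0⊕1⊕0⊕1⊕0⊕1⊕1⊕1⊕1⊕0 = 0
s8 (pos 8,9,10,11,12,13,14,15,24,25,26,27,28,29,30,31): 0⊕0⊕1⊕0⊕1⊕0⊕0⊕1⊕1⊕1⊕0⊕1⊕1⊕1⊕1⊕0 = 1
s16 (pos 16,17,18,19,20,21,22,23,24,25,26,27,28,29,30,31): 1⊕1⊕0⊕0⊕0⊕1⊕0⊕1⊕1⊕1⊕0⊕1⊕1⊕1⊕1⊕0 = 0
Syndrome s16…s1 = 01010 → error at position 10.
Flip position 10: 0000100001010011100010111011110 → 0000100000010011100010111011110
Read data bits from positions 3,5,6,7,9,10,11,12,13,14,15,17,18,19,20,21,22,23,24,25,26,27,28,29,30,31: 01000001001100010111011110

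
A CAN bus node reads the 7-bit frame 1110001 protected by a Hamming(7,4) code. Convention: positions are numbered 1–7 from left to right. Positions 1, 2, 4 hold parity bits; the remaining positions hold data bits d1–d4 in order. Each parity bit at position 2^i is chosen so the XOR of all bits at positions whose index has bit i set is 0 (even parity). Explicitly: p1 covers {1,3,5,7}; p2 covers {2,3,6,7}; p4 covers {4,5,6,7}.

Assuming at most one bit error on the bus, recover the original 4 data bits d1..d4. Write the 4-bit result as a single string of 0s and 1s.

s1 (pos 1,3,5,7): 1⊕1⊕0⊕1 = 1
s2 (pos 2,3,6,7): 1⊕1⊕0⊕1 = 1
s4 (pos 4,5,6,7): 0⊕0⊕0⊕1 = 1
Syndrome s4…s1 = 111 → error at position 7.
Flip position 7: 1110001 → 1110000
Read data bits from positions 3,5,6,7: 1000

1000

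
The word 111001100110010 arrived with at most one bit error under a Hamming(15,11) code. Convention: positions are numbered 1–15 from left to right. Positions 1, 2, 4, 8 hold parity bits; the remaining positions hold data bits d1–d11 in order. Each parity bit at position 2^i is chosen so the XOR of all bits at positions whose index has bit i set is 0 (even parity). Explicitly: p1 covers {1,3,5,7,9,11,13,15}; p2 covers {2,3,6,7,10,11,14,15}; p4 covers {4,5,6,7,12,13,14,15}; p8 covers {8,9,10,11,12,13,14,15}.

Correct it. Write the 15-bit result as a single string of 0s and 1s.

111001100110000

s1 (pos 1,3,5,7,9,11,13,15): 1⊕1⊕0⊕1⊕0⊕1⊕0⊕0 = 0
s2 (pos 2,3,6,7,10,11,14,15): 1⊕1⊕1⊕1⊕1⊕1⊕1⊕0 = 1
s4 (pos 4,5,6,7,12,13,14,15): 0⊕0⊕1⊕1⊕0⊕0⊕1⊕0 = 1
s8 (pos 8,9,10,11,12,13,14,15): 0⊕0⊕1⊕1⊕0⊕0⊕1⊕0 = 1
Syndrome s8…s1 = 1110 → error at position 14.
Flip position 14: 111001100110010 → 111001100110000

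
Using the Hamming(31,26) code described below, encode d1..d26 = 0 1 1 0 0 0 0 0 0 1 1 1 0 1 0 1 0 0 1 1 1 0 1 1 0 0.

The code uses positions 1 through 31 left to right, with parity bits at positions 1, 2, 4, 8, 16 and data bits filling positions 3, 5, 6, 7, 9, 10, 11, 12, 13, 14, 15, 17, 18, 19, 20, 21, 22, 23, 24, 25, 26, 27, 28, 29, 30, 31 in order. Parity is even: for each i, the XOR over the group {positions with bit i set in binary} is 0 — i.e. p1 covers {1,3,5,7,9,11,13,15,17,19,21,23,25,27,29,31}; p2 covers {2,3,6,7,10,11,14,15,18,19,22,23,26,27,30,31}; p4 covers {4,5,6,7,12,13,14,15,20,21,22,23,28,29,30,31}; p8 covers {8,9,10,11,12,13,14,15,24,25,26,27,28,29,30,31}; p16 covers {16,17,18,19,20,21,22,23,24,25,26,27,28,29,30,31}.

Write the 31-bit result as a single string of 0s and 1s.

Place data at non-parity positions: p1 p2 0 p4 1 1 0 p8 0 0 0 0 0 1 1 p16 1 0 1 0 1 0 0 1 1 1 0 1 1 0 0
p1 (pos 1,3,5,7,9,11,13,15,17,19,21,23,25,27,29,31): XOR of data positions = 0⊕1⊕0⊕0⊕0⊕0⊕1⊕1⊕1⊕1⊕0⊕1⊕0⊕1⊕0 = 1
p2 (pos 2,3,6,7,10,11,14,15,18,19,22,23,26,27,30,31): XOR of data positions = 0⊕1⊕0⊕0⊕0⊕1⊕1⊕0⊕1⊕0⊕0⊕1⊕0⊕0⊕0 = 1
p4 (pos 4,5,6,7,12,13,14,15,20,21,22,23,28,29,30,31): XOR of data positions = 1⊕1⊕0⊕0⊕0⊕1⊕1⊕0⊕1⊕0⊕0⊕1⊕1⊕0⊕0 = 1
p8 (pos 8,9,10,11,12,13,14,15,24,25,26,27,28,29,30,31): XOR of data positions = 0⊕0⊕0⊕0⊕0⊕1⊕1⊕1⊕1⊕1⊕0⊕1⊕1⊕0⊕0 = 1
p16 (pos 16,17,18,19,20,21,22,23,24,25,26,27,28,29,30,31): XOR of data positions = 1⊕0⊕1⊕0⊕1⊕0⊕0⊕1⊕1⊕1⊕0⊕1⊕1⊕0⊕0 = 0
Codeword: 1101110100000110101010011101100

1101110100000110101010011101100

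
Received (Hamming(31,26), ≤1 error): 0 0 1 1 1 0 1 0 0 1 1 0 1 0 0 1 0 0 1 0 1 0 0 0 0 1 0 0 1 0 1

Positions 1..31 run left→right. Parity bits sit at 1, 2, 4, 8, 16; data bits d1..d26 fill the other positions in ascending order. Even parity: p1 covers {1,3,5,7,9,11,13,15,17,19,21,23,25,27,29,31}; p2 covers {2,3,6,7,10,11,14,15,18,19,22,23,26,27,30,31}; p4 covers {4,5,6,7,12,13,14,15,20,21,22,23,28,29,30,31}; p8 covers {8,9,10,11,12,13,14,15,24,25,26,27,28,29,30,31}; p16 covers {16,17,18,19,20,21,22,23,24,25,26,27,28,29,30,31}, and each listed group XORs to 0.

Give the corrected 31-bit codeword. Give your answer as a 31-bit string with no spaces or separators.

0011100001101001001010000100101

s1 (pos 1,3,5,7,9,11,13,15,17,19,21,23,25,27,29,31): 0⊕1⊕1⊕1⊕0⊕1⊕1⊕0⊕0⊕1⊕1⊕0⊕0⊕0⊕1⊕1 = 1
s2 (pos 2,3,6,7,10,11,14,15,18,19,22,23,26,27,30,31): 0⊕1⊕0⊕1⊕1⊕1⊕0⊕0⊕0⊕1⊕0⊕0⊕1⊕0⊕0⊕1 = 1
s4 (pos 4,5,6,7,12,13,14,15,20,21,22,23,28,29,30,31): 1⊕1⊕0⊕1⊕0⊕1⊕0⊕0⊕0⊕1⊕0⊕0⊕0⊕1⊕0⊕1 = 1
s8 (pos 8,9,10,11,12,13,14,15,24,25,26,27,28,29,30,31): 0⊕0⊕1⊕1⊕0⊕1⊕0⊕0⊕0⊕0⊕1⊕0⊕0⊕1⊕0⊕1 = 0
s16 (pos 16,17,18,19,20,21,22,23,24,25,26,27,28,29,30,31): 1⊕0⊕0⊕1⊕0⊕1⊕0⊕0⊕0⊕0⊕1⊕0⊕0⊕1⊕0⊕1 = 0
Syndrome s16…s1 = 00111 → error at position 7.
Flip position 7: 0011101001101001001010000100101 → 0011100001101001001010000100101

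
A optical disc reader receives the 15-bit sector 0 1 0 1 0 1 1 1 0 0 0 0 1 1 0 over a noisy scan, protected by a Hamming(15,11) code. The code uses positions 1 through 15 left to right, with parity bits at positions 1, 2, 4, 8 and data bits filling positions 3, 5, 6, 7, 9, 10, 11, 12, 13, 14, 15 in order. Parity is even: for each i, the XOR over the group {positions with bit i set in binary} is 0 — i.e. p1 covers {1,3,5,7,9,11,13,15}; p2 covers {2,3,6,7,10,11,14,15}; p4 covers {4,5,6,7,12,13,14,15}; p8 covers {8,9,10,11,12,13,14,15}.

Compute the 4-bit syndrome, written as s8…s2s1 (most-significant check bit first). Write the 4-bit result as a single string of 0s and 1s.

s1 (pos 1,3,5,7,9,11,13,15): 0⊕0⊕0⊕1⊕0⊕0⊕1⊕0 = 0
s2 (pos 2,3,6,7,10,11,14,15): 1⊕0⊕1⊕1⊕0⊕0⊕1⊕0 = 0
s4 (pos 4,5,6,7,12,13,14,15): 1⊕0⊕1⊕1⊕0⊕1⊕1⊕0 = 1
s8 (pos 8,9,10,11,12,13,14,15): 1⊕0⊕0⊕0⊕0⊕1⊕1⊕0 = 1
Syndrome s8…s1 = 1100 → error at position 12.

1100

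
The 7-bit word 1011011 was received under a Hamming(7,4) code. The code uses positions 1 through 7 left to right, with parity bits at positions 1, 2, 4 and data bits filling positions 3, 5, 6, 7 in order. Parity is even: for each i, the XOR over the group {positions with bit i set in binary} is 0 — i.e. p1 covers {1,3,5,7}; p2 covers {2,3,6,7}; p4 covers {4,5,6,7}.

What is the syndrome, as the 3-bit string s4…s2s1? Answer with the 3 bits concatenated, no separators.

111

s1 (pos 1,3,5,7): 1⊕1⊕0⊕1 = 1
s2 (pos 2,3,6,7): 0⊕1⊕1⊕1 = 1
s4 (pos 4,5,6,7): 1⊕0⊕1⊕1 = 1
Syndrome s4…s1 = 111 → error at position 7.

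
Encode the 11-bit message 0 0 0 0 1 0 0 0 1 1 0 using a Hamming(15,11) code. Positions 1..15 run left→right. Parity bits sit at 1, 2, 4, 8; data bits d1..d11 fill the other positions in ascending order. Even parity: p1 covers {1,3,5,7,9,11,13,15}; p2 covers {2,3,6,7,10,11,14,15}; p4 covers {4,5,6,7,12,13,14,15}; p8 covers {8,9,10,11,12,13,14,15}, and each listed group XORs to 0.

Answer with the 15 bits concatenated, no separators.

010000011000110

Place data at non-parity positions: p1 p2 0 p4 0 0 0 p8 1 0 0 0 1 1 0
p1 (pos 1,3,5,7,9,11,13,15): XOR of data positions = 0⊕0⊕0⊕1⊕0⊕1⊕0 = 0
p2 (pos 2,3,6,7,10,11,14,15): XOR of data positions = 0⊕0⊕0⊕0⊕0⊕1⊕0 = 1
p4 (pos 4,5,6,7,12,13,14,15): XOR of data positions = 0⊕0⊕0⊕0⊕1⊕1⊕0 = 0
p8 (pos 8,9,10,11,12,13,14,15): XOR of data positions = 1⊕0⊕0⊕0⊕1⊕1⊕0 = 1
Codeword: 010000011000110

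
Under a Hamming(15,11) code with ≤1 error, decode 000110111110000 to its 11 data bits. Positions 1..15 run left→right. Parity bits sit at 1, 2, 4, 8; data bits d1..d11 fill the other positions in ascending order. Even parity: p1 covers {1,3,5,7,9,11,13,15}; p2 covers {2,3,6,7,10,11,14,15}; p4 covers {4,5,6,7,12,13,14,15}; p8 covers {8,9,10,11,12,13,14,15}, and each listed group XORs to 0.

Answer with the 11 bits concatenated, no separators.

s1 (pos 1,3,5,7,9,11,13,15): 0⊕0⊕1⊕1⊕1⊕1⊕0⊕0 = 0
s2 (pos 2,3,6,7,10,11,14,15): 0⊕0⊕0⊕1⊕1⊕1⊕0⊕0 = 1
s4 (pos 4,5,6,7,12,13,14,15): 1⊕1⊕0⊕1⊕0⊕0⊕0⊕0 = 1
s8 (pos 8,9,10,11,12,13,14,15): 1⊕1⊕1⊕1⊕0⊕0⊕0⊕0 = 0
Syndrome s8…s1 = 0110 → error at position 6.
Flip position 6: 000110111110000 → 000111111110000
Read data bits from positions 3,5,6,7,9,10,11,12,13,14,15: 01111110000

01111110000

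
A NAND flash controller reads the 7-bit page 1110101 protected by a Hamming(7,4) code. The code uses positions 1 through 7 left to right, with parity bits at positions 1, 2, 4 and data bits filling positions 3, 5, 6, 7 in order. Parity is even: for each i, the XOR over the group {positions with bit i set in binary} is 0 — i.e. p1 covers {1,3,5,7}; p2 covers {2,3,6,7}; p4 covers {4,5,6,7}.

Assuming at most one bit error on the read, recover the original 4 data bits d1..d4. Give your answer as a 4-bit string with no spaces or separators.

1101

s1 (pos 1,3,5,7): 1⊕1⊕1⊕1 = 0
s2 (pos 2,3,6,7): 1⊕1⊕0⊕1 = 1
s4 (pos 4,5,6,7): 0⊕1⊕0⊕1 = 0
Syndrome s4…s1 = 010 → error at position 2.
Flip position 2: 1110101 → 1010101
Read data bits from positions 3,5,6,7: 1101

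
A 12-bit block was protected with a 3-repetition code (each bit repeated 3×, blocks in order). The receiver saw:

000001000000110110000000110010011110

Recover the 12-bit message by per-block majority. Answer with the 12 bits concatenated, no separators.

Block 1 (000): 0 ones → 0
Block 2 (001): 1 one → 0
Block 3 (000): 0 ones → 0
Block 4 (000): 0 ones → 0
Block 5 (110): 2 ones → 1
Block 6 (110): 2 ones → 1
Block 7 (000): 0 ones → 0
Block 8 (000): 0 ones → 0
Block 9 (110): 2 ones → 1
Block 10 (010): 1 one → 0
Block 11 (011): 2 ones → 1
Block 12 (110): 2 ones → 1

000011001011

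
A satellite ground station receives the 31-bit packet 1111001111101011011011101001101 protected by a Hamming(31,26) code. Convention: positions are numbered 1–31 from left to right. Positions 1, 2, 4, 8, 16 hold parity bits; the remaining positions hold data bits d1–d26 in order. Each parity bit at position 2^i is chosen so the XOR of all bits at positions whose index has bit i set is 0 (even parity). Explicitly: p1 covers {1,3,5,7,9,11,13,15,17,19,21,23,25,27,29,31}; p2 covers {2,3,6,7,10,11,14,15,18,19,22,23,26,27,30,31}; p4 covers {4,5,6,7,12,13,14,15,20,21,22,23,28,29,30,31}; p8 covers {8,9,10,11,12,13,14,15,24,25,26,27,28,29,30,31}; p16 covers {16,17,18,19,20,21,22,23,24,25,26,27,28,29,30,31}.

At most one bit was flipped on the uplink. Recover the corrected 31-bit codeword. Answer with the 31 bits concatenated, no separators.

s1 (pos 1,3,5,7,9,11,13,15,17,19,21,23,25,27,29,31): 1⊕1⊕0⊕1⊕1⊕1⊕1⊕1⊕0⊕1⊕1⊕1⊕1⊕0⊕1⊕1 = 1
s2 (pos 2,3,6,7,10,11,14,15,18,19,22,23,26,27,30,31): 1⊕1⊕0⊕1⊕1⊕1⊕0⊕1⊕1⊕1⊕1⊕1⊕0⊕0⊕0⊕1 = 1
s4 (pos 4,5,6,7,12,13,14,15,20,21,22,23,28,29,30,31): 1⊕0⊕0⊕1⊕0⊕1⊕0⊕1⊕0⊕1⊕1⊕1⊕1⊕1⊕0⊕1 = 0
s8 (pos 8,9,10,11,12,13,14,15,24,25,26,27,28,29,30,31): 1⊕1⊕1⊕1⊕0⊕1⊕0⊕1⊕0⊕1⊕0⊕0⊕1⊕1⊕0⊕1 = 0
s16 (pos 16,17,18,19,20,21,22,23,24,25,26,27,28,29,30,31): 1⊕0⊕1⊕1⊕0⊕1⊕1⊕1⊕0⊕1⊕0⊕0⊕1⊕1⊕0⊕1 = 0
Syndrome s16…s1 = 00011 → error at position 3.
Flip position 3: 1111001111101011011011101001101 → 1101001111101011011011101001101

1101001111101011011011101001101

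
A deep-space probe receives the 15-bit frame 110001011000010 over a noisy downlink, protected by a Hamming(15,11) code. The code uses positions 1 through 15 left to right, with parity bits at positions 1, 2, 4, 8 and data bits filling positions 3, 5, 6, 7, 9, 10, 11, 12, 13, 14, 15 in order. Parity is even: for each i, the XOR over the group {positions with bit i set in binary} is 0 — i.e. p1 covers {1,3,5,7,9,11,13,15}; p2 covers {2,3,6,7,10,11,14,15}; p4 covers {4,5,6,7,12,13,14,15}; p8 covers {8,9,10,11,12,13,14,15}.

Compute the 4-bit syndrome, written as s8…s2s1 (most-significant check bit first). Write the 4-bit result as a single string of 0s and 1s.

s1 (pos 1,3,5,7,9,11,13,15): 1⊕0⊕0⊕0⊕1⊕0⊕0⊕0 = 0
s2 (pos 2,3,6,7,10,11,14,15): 1⊕0⊕1⊕0⊕0⊕0⊕1⊕0 = 1
s4 (pos 4,5,6,7,12,13,14,15): 0⊕0⊕1⊕0⊕0⊕0⊕1⊕0 = 0
s8 (pos 8,9,10,11,12,13,14,15): 1⊕1⊕0⊕0⊕0⊕0⊕1⊕0 = 1
Syndrome s8…s1 = 1010 → error at position 10.

1010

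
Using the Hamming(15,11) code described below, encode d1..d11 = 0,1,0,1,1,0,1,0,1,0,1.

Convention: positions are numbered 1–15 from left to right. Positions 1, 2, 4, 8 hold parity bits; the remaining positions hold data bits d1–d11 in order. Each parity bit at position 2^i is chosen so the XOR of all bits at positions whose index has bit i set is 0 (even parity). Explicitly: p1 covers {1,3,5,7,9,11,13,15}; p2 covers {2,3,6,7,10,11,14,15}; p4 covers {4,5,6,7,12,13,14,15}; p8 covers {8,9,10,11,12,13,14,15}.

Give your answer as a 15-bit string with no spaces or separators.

010010101010101

Place data at non-parity positions: p1 p2 0 p4 1 0 1 p8 1 0 1 0 1 0 1
p1 (pos 1,3,5,7,9,11,13,15): XOR of data positions = 0⊕1⊕1⊕1⊕1⊕1⊕1 = 0
p2 (pos 2,3,6,7,10,11,14,15): XOR of data positions = 0⊕0⊕1⊕0⊕1⊕0⊕1 = 1
p4 (pos 4,5,6,7,12,13,14,15): XOR of data positions = 1⊕0⊕1⊕0⊕1⊕0⊕1 = 0
p8 (pos 8,9,10,11,12,13,14,15): XOR of data positions = 1⊕0⊕1⊕0⊕1⊕0⊕1 = 0
Codeword: 010010101010101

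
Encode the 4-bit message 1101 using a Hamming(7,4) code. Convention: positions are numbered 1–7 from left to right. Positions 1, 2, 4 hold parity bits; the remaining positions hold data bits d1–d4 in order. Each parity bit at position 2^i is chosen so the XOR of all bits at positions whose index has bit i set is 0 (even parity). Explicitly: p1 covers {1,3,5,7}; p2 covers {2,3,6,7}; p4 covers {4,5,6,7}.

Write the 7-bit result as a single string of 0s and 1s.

1010101

Place data at non-parity positions: p1 p2 1 p4 1 0 1
p1 (pos 1,3,5,7): XOR of data positions = 1⊕1⊕1 = 1
p2 (pos 2,3,6,7): XOR of data positions = 1⊕0⊕1 = 0
p4 (pos 4,5,6,7): XOR of data positions = 1⊕0⊕1 = 0
Codeword: 1010101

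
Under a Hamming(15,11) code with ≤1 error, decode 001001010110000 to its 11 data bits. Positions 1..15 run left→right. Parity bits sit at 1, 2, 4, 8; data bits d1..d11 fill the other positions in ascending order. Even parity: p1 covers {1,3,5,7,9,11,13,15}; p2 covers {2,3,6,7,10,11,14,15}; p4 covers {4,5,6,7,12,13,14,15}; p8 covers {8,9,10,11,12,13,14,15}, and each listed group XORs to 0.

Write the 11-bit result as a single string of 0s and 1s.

s1 (pos 1,3,5,7,9,11,13,15): 0⊕1⊕0⊕0⊕0⊕1⊕0⊕0 = 0
s2 (pos 2,3,6,7,10,11,14,15): 0⊕1⊕1⊕0⊕1⊕1⊕0⊕0 = 0
s4 (pos 4,5,6,7,12,13,14,15): 0⊕0⊕1⊕0⊕0⊕0⊕0⊕0 = 1
s8 (pos 8,9,10,11,12,13,14,15): 1⊕0⊕1⊕1⊕0⊕0⊕0⊕0 = 1
Syndrome s8…s1 = 1100 → error at position 12.
Flip position 12: 001001010110000 → 001001010111000
Read data bits from positions 3,5,6,7,9,10,11,12,13,14,15: 10100111000

10100111000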